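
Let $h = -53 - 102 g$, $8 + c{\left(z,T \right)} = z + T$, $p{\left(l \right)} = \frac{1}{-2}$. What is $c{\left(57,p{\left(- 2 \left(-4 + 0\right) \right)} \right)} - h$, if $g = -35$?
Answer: $- \frac{6937}{2} \approx -3468.5$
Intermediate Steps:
$p{\left(l \right)} = - \frac{1}{2}$
$c{\left(z,T \right)} = -8 + T + z$ ($c{\left(z,T \right)} = -8 + \left(z + T\right) = -8 + \left(T + z\right) = -8 + T + z$)
$h = 3517$ ($h = -53 - -3570 = -53 + 3570 = 3517$)
$c{\left(57,p{\left(- 2 \left(-4 + 0\right) \right)} \right)} - h = \left(-8 - \frac{1}{2} + 57\right) - 3517 = \frac{97}{2} - 3517 = - \frac{6937}{2}$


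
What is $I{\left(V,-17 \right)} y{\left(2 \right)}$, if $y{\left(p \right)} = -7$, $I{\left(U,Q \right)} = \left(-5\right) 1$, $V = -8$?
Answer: $35$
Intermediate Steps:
$I{\left(U,Q \right)} = -5$
$I{\left(V,-17 \right)} y{\left(2 \right)} = \left(-5\right) \left(-7\right) = 35$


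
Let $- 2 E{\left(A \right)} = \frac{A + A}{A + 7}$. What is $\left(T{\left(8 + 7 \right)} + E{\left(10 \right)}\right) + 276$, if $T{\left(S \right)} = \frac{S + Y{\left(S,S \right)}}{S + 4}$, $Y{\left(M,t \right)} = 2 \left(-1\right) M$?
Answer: $\frac{88703}{323} \approx 274.62$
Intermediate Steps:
$E{\left(A \right)} = - \frac{A}{7 + A}$ ($E{\left(A \right)} = - \frac{\left(A + A\right) \frac{1}{A + 7}}{2} = - \frac{2 A \frac{1}{7 + A}}{2} = - \frac{A}{7 + A}$)
$Y{\left(M,t \right)} = - 2 M$
$T{\left(S \right)} = - \frac{S}{4 + S}$ ($T{\left(S \right)} = \frac{S - 2 S}{S + 4} = \frac{\left(-1\right) S}{4 + S} = - \frac{S}{4 + S}$)
$\left(T{\left(8 + 7 \right)} + E{\left(10 \right)}\right) + 276 = \left(- \frac{8 + 7}{4 + \left(8 + 7\right)} - \frac{10}{7 + 10}\right) + 276 = \left(\left(-1\right) 15 \frac{1}{4 + 15} - \frac{10}{17}\right) + 276 = \left(\left(-1\right) 15 \cdot \frac{1}{19} - 10 \cdot \frac{1}{17}\right) + 276 = \left(\left(-1\right) 15 \cdot \frac{1}{19} - \frac{10}{17}\right) + 276 = \left(- \frac{15}{19} - \frac{10}{17}\right) + 276 = - \frac{445}{323} + 276 = \frac{88703}{323}$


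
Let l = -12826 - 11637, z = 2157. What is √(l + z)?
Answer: I*√22306 ≈ 149.35*I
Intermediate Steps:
l = -24463
√(l + z) = √(-24463 + 2157) = √(-22306) = I*√22306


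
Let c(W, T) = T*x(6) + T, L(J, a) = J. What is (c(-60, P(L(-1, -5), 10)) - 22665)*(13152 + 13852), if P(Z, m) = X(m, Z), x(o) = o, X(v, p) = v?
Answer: -610155380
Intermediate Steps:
P(Z, m) = m
c(W, T) = 7*T (c(W, T) = T*6 + T = 6*T + T = 7*T)
(c(-60, P(L(-1, -5), 10)) - 22665)*(13152 + 13852) = (7*10 - 22665)*(13152 + 13852) = (70 - 22665)*27004 = -22595*27004 = -610155380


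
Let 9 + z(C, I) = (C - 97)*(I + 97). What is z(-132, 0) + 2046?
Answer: -20176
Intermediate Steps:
z(C, I) = -9 + (-97 + C)*(97 + I) (z(C, I) = -9 + (C - 97)*(I + 97) = -9 + (-97 + C)*(97 + I))
z(-132, 0) + 2046 = (-9418 - 97*0 + 97*(-132) - 132*0) + 2046 = (-9418 + 0 - 12804 + 0) + 2046 = -22222 + 2046 = -20176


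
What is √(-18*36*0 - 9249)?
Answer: I*√9249 ≈ 96.172*I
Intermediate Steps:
√(-18*36*0 - 9249) = √(-648*0 - 9249) = √(0 - 9249) = √(-9249) = I*√9249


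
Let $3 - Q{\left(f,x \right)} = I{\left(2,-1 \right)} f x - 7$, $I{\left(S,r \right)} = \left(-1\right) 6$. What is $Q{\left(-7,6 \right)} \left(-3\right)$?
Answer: $726$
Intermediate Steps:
$I{\left(S,r \right)} = -6$
$Q{\left(f,x \right)} = 10 + 6 f x$ ($Q{\left(f,x \right)} = 3 - \left(- 6 f x - 7\right) = 3 - \left(-7 - 6 f x\right) = 3 + \left(7 + 6 f x\right) = 10 + 6 f x$)
$Q{\left(-7,6 \right)} \left(-3\right) = \left(10 + 6 \left(-7\right) 6\right) \left(-3\right) = \left(10 - 252\right) \left(-3\right) = \left(-242\right) \left(-3\right) = 726$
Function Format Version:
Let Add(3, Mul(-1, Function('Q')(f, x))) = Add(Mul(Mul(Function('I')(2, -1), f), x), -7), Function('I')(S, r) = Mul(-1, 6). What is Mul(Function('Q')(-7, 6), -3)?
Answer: 726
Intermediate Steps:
Function('I')(S, r) = -6
Function('Q')(f, x) = Add(10, Mul(6, f, x)) (Function('Q')(f, x) = Add(3, Mul(-1, Add(Mul(Mul(-6, f), x), -7))) = Add(3, Mul(-1, Add(Mul(-6, f, x), -7))) = Add(3, Mul(-1, Add(-7, Mul(-6, f, x)))) = Add(3, Add(7, Mul(6, f, x))) = Add(10, Mul(6, f, x)))
Mul(Function('Q')(-7, 6), -3) = Mul(Add(10, Mul(6, -7, 6)), -3) = Mul(Add(10, -252), -3) = Mul(-242, -3) = 726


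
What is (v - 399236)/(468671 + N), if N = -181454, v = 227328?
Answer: -171908/287217 ≈ -0.59853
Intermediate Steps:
(v - 399236)/(468671 + N) = (227328 - 399236)/(468671 - 181454) = -171908/287217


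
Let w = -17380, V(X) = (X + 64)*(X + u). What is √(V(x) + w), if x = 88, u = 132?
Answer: 2*√4015 ≈ 126.73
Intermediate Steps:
V(X) = (64 + X)*(132 + X) (V(X) = (X + 64)*(X + 132) = (64 + X)*(132 + X))
√(V(x) + w) = √((8448 + 88² + 196*88) - 17380) = √((8448 + 7744 + 17248) - 17380) = √(33440 - 17380) = √16060 = 2*√4015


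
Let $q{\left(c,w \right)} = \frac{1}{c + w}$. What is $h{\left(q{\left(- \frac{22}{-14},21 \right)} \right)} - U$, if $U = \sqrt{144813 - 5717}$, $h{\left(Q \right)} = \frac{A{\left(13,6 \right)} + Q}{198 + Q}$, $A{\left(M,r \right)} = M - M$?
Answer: $\frac{7}{31291} - 2 \sqrt{34774} \approx -372.96$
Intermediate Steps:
$A{\left(M,r \right)} = 0$
$h{\left(Q \right)} = \frac{Q}{198 + Q}$ ($h{\left(Q \right)} = \frac{0 + Q}{198 + Q} = \frac{Q}{198 + Q}$)
$U = 2 \sqrt{34774}$ ($U = \sqrt{139096} = 2 \sqrt{34774} \approx 372.96$)
$h{\left(q{\left(- \frac{22}{-14},21 \right)} \right)} - U = \frac{1}{\left(- \frac{22}{-14} + 21\right) \left(198 + \frac{1}{- \frac{22}{-14} + 21}\right)} - 2 \sqrt{34774} = \frac{1}{\left(\left(-22\right) \left(- \frac{1}{14}\right) + 21\right) \left(198 + \frac{1}{\left(-22\right) \left(- \frac{1}{14}\right) + 21}\right)} - 2 \sqrt{34774} = \frac{1}{\left(\frac{11}{7} + 21\right) \left(198 + \frac{1}{\frac{11}{7} + 21}\right)} - 2 \sqrt{34774} = \frac{1}{\frac{158}{7} \left(198 + \frac{1}{\frac{158}{7}}\right)} - 2 \sqrt{34774} = \frac{7}{158 \left(198 + \frac{7}{158}\right)} - 2 \sqrt{34774} = \frac{7}{158 \cdot \frac{31291}{158}} - 2 \sqrt{34774} = \frac{7}{158} \cdot \frac{158}{31291} - 2 \sqrt{34774} = \frac{7}{31291} - 2 \sqrt{34774}$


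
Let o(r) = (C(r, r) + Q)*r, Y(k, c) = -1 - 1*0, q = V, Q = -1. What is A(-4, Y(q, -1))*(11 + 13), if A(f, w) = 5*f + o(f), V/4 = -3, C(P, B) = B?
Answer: 0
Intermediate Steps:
V = -12 (V = 4*(-3) = -12)
q = -12
Y(k, c) = -1 (Y(k, c) = -1 + 0 = -1)
o(r) = r*(-1 + r) (o(r) = (r - 1)*r = (-1 + r)*r = r*(-1 + r))
A(f, w) = 5*f + f*(-1 + f)
A(-4, Y(q, -1))*(11 + 13) = (-4*(4 - 4))*(11 + 13) = -4*0*24 = 0*24 = 0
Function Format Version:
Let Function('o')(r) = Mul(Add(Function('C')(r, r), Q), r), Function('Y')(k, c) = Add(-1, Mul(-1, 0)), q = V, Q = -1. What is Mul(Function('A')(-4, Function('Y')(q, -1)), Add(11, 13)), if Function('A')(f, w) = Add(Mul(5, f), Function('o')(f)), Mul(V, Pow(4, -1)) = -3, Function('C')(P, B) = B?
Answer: 0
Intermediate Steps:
V = -12 (V = Mul(4, -3) = -12)
q = -12
Function('Y')(k, c) = -1 (Function('Y')(k, c) = Add(-1, 0) = -1)
Function('o')(r) = Mul(r, Add(-1, r)) (Function('o')(r) = Mul(Add(r, -1), r) = Mul(Add(-1, r), r) = Mul(r, Add(-1, r)))
Function('A')(f, w) = Add(Mul(5, f), Mul(f, Add(-1, f)))
Mul(Function('A')(-4, Function('Y')(q, -1)), Add(11, 13)) = Mul(Mul(-4, Add(4, -4)), Add(11, 13)) = Mul(Mul(-4, 0), 24) = Mul(0, 24) = 0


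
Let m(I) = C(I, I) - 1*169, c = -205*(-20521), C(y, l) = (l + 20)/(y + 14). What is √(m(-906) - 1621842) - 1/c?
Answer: -1/4206805 + 3*I*√35849304722/446 ≈ -2.3771e-7 + 1273.6*I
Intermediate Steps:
C(y, l) = (20 + l)/(14 + y)
c = 4206805
m(I) = -169 + (20 + I)/(14 + I) (m(I) = (20 + I)/(14 + I) - 1*169 = (20 + I)/(14 + I) - 169 = -169 + (20 + I)/(14 + I))
√(m(-906) - 1621842) - 1/c = √(6*(-391 - 28*(-906))/(14 - 906) - 1621842) - 1/4206805 = √(6*(-391 + 25368)/(-892) - 1621842) - 1*1/4206805 = √(6*(-1/892)*24977 - 1621842) - 1/4206805 = √(-74931/446 - 1621842) - 1/4206805 = √(-723416463/446) - 1/4206805 = 3*I*√35849304722/446 - 1/4206805 = -1/4206805 + 3*I*√35849304722/446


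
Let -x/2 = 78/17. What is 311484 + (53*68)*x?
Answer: 278412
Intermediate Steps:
x = -156/17 ≈ -9.1765
311484 + (53*68)*x = 311484 + (53*68)*(-156/17) = 311484 + 3604*(-156/17) = 311484 - 33072 = 278412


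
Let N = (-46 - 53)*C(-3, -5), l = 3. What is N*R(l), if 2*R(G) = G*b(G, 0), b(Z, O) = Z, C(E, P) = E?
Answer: 2673/2 ≈ 1336.5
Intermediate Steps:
N = 297 (N = (-46 - 53)*(-3) = -99*(-3) = 297)
R(G) = G²/2 (R(G) = (G*G)/2 = G²/2)
N*R(l) = 297*((½)*3²) = 297*((½)*9) = 297*(9/2) = 2673/2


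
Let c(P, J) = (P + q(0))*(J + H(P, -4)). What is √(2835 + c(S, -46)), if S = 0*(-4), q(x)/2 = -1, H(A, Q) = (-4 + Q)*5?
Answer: √3007 ≈ 54.836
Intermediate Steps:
H(A, Q) = -20 + 5*Q
q(x) = -2 (q(x) = 2*(-1) = -2)
S = 0
c(P, J) = (-40 + J)*(-2 + P) (c(P, J) = (P - 2)*(J + (-20 + 5*(-4))) = (-2 + P)*(J + (-20 - 20)) = (-2 + P)*(J - 40) = (-2 + P)*(-40 + J) = (-40 + J)*(-2 + P))
√(2835 + c(S, -46)) = √(2835 + (80 - 40*0 - 2*(-46) - 46*0)) = √(2835 + (80 + 0 + 92 + 0)) = √(2835 + 172) = √3007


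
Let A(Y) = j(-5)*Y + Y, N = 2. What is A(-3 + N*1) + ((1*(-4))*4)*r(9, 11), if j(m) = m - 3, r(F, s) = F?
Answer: -137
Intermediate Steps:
j(m) = -3 + m
A(Y) = -7*Y (A(Y) = (-3 - 5)*Y + Y = -8*Y + Y = -7*Y)
A(-3 + N*1) + ((1*(-4))*4)*r(9, 11) = -7*(-3 + 2*1) + ((1*(-4))*4)*9 = -7*(-3 + 2) - 4*4*9 = -7*(-1) - 16*9 = 7 - 144 = -137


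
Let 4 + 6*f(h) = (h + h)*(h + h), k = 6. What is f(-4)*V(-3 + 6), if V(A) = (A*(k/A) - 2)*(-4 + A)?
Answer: -40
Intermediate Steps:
f(h) = -2/3 + 2*h**2/3 (f(h) = -2/3 + ((h + h)*(h + h))/6 = -2/3 + ((2*h)*(2*h))/6 = -2/3 + (4*h**2)/6 = -2/3 + 2*h**2/3)
V(A) = -16 + 4*A (V(A) = (A*(6/A) - 2)*(-4 + A) = (6 - 2)*(-4 + A) = 4*(-4 + A) = -16 + 4*A)
f(-4)*V(-3 + 6) = (-2/3 + (2/3)*(-4)**2)*(-16 + 4*(-3 + 6)) = (-2/3 + (2/3)*16)*(-16 + 4*3) = (-2/3 + 32/3)*(-16 + 12) = 10*(-4) = -40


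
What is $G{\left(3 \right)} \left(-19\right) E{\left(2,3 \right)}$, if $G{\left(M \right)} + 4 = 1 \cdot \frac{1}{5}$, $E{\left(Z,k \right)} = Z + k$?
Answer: $361$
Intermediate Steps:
$G{\left(M \right)} = - \frac{19}{5}$ ($G{\left(M \right)} = -4 + 1 \cdot \frac{1}{5} = -4 + \frac{1}{5} = - \frac{19}{5}$)
$G{\left(3 \right)} \left(-19\right) E{\left(2,3 \right)} = \left(- \frac{19}{5}\right) \left(-19\right) \left(2 + 3\right) = \frac{361}{5} \cdot 5 = 361$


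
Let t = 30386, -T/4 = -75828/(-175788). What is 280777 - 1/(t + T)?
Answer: 124973628733277/445099238 ≈ 2.8078e+5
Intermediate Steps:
T = -25276/14649 (T = -(-303312)/(-175788) = -(-303312)*(-1)/175788 = -4*6319/14649 = -25276/14649 ≈ -1.7254)
280777 - 1/(t + T) = 280777 - 1/(30386 - 25276/14649) = 280777 - 1/445099238/14649 = 280777 - 1*14649/445099238 = 280777 - 14649/445099238 = 124973628733277/445099238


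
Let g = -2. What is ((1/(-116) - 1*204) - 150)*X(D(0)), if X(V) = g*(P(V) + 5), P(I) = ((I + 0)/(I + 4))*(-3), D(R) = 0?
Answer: 205325/58 ≈ 3540.1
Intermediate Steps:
P(I) = -3*I/(4 + I) (P(I) = (I/(4 + I))*(-3) = -3*I/(4 + I))
X(V) = -10 + 6*V/(4 + V) (X(V) = -2*(-3*V/(4 + V) + 5) = -2*(5 - 3*V/(4 + V)) = -10 + 6*V/(4 + V))
((1/(-116) - 1*204) - 150)*X(D(0)) = ((1/(-116) - 1*204) - 150)*(4*(-10 - 1*0)/(4 + 0)) = ((-1/116 - 204) - 150)*(4*(-10 + 0)/4) = (-23665/116 - 150)*(4*(¼)*(-10)) = -41065/116*(-10) = 205325/58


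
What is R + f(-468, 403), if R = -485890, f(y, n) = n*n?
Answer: -323481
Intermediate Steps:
f(y, n) = n²
R + f(-468, 403) = -485890 + 403² = -485890 + 162409 = -323481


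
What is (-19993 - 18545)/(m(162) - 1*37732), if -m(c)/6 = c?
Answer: 19269/19352 ≈ 0.99571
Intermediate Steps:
m(c) = -6*c
(-19993 - 18545)/(m(162) - 1*37732) = (-19993 - 18545)/(-6*162 - 1*37732) = -38538/(-972 - 37732) = -38538/(-38704) = -38538*(-1/38704) = 19269/19352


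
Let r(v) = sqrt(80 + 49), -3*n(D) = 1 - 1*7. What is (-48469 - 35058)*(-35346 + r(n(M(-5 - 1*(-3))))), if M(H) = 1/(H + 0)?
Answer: 2952345342 - 83527*sqrt(129) ≈ 2.9514e+9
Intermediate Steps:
M(H) = 1/H
n(D) = 2 (n(D) = -(1 - 1*7)/3 = -(1 - 7)/3 = -1/3*(-6) = 2)
r(v) = sqrt(129)
(-48469 - 35058)*(-35346 + r(n(M(-5 - 1*(-3))))) = (-48469 - 35058)*(-35346 + sqrt(129)) = -83527*(-35346 + sqrt(129)) = 2952345342 - 83527*sqrt(129)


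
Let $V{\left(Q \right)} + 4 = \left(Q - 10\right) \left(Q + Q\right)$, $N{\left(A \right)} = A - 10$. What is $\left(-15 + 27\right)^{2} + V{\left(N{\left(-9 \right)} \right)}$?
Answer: $1242$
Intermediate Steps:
$N{\left(A \right)} = -10 + A$
$V{\left(Q \right)} = -4 + 2 Q \left(-10 + Q\right)$ ($V{\left(Q \right)} = -4 + \left(Q - 10\right) \left(Q + Q\right) = -4 + \left(-10 + Q\right) 2 Q = -4 + 2 Q \left(-10 + Q\right)$)
$\left(-15 + 27\right)^{2} + V{\left(N{\left(-9 \right)} \right)} = \left(-15 + 27\right)^{2} - \left(4 - 2 \left(-10 - 9\right)^{2} + 20 \left(-10 - 9\right)\right) = 12^{2} - \left(-376 - 722\right) = 144 + \left(-4 + 380 + 2 \cdot 361\right) = 144 + \left(-4 + 380 + 722\right) = 144 + 1098 = 1242$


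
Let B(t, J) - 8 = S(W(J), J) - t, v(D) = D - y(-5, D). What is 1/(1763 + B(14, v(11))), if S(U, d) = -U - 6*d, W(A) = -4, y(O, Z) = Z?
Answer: 1/1761 ≈ 0.00056786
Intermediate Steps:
v(D) = 0 (v(D) = D - D = 0)
B(t, J) = 12 - t - 6*J (B(t, J) = 8 + ((-1*(-4) - 6*J) - t) = 8 + ((4 - 6*J) - t) = 8 + (4 - t - 6*J) = 12 - t - 6*J)
1/(1763 + B(14, v(11))) = 1/(1763 + (12 - 1*14 - 6*0)) = 1/(1763 + (12 - 14 + 0)) = 1/(1763 - 2) = 1/1761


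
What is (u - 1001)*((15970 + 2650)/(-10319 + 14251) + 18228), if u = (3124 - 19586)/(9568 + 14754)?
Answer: -218324396728368/11954263 ≈ -1.8263e+7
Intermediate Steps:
u = -8231/12161 (u = -16462/24322 = -16462*1/24322 = -8231/12161 ≈ -0.67684)
(u - 1001)*((15970 + 2650)/(-10319 + 14251) + 18228) = (-8231/12161 - 1001)*((15970 + 2650)/(-10319 + 14251) + 18228) = -12181392*(18620/3932 + 18228)/12161 = -12181392*(18620*(1/3932) + 18228)/12161 = -12181392*(4655/983 + 18228)/12161 = -12181392/12161*17922779/983 = -218324396728368/11954263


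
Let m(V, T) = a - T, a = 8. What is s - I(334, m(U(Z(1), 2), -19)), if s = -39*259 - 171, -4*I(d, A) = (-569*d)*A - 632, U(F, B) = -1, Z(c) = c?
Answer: -2586481/2 ≈ -1.2932e+6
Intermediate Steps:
m(V, T) = 8 - T
I(d, A) = 158 + 569*A*d/4 (I(d, A) = -((-569*d)*A - 632)/4 = -(-569*A*d - 632)/4 = -(-632 - 569*A*d)/4 = 158 + 569*A*d/4)
s = -10272 (s = -10101 - 171 = -10272)
s - I(334, m(U(Z(1), 2), -19)) = -10272 - (158 + (569/4)*(8 - 1*(-19))*334) = -10272 - (158 + (569/4)*(8 + 19)*334) = -10272 - (158 + (569/4)*27*334) = -10272 - (158 + 2565621/2) = -10272 - 1*2565937/2 = -10272 - 2565937/2 = -2586481/2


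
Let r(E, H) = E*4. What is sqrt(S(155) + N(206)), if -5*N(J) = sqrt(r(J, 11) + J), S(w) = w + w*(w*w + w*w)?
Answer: sqrt(186197625 - 5*sqrt(1030))/5 ≈ 2729.1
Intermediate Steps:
r(E, H) = 4*E
S(w) = w + 2*w**3 (S(w) = w + w*(w**2 + w**2) = w + w*(2*w**2) = w + 2*w**3)
N(J) = -sqrt(5)*sqrt(J)/5 (N(J) = -sqrt(4*J + J)/5 = -sqrt(5)*sqrt(J)/5)
sqrt(S(155) + N(206)) = sqrt((155 + 2*155**3) - sqrt(5)*sqrt(206)/5) = sqrt((155 + 2*3723875) - sqrt(1030)/5) = sqrt((155 + 7447750) - sqrt(1030)/5) = sqrt(7447905 - sqrt(1030)/5)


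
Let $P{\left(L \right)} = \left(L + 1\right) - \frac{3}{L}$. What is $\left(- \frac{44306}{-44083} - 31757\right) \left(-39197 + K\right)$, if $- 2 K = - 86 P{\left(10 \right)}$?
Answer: $\frac{108455535819945}{88166} \approx 1.2301 \cdot 10^{9}$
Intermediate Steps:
$P{\left(L \right)} = 1 + L - \frac{3}{L}$ ($P{\left(L \right)} = \left(1 + L\right) - \frac{3}{L} = 1 + L - \frac{3}{L}$)
$K = \frac{4601}{10}$ ($K = - \frac{\left(-86\right) \left(1 + 10 - \frac{3}{10}\right)}{2} = - \frac{\left(-86\right) \frac{107}{10}}{2} = \left(- \frac{1}{2}\right) \left(- \frac{4601}{5}\right) = \frac{4601}{10} \approx 460.1$)
$\left(- \frac{44306}{-44083} - 31757\right) \left(-39197 + K\right) = \left(- \frac{44306}{-44083} - 31757\right) \left(-39197 + \frac{4601}{10}\right) = \left(\left(-44306\right) \left(- \frac{1}{44083}\right) - 31757\right) \left(- \frac{387369}{10}\right) = \left(\frac{44306}{44083} - 31757\right) \left(- \frac{387369}{10}\right) = \left(- \frac{1399899525}{44083}\right) \left(- \frac{387369}{10}\right) = \frac{108455535819945}{88166}$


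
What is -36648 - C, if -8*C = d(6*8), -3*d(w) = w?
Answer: -36650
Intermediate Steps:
d(w) = -w/3
C = 2 (C = -(-1)*6*8/24 = -(-1)*48/24 = -1/8*(-16) = 2)
-36648 - C = -36648 - 1*2 = -36648 - 2 = -36650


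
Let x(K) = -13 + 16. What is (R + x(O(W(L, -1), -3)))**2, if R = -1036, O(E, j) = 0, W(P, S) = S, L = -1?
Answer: 1067089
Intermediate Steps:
x(K) = 3
(R + x(O(W(L, -1), -3)))**2 = (-1036 + 3)**2 = (-1033)**2 = 1067089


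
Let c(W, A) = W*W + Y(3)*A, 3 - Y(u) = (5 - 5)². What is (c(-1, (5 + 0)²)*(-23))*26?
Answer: -45448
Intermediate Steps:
Y(u) = 3 (Y(u) = 3 - (5 - 5)² = 3 - 1*0² = 3 - 1*0 = 3 + 0 = 3)
c(W, A) = W² + 3*A (c(W, A) = W*W + 3*A = W² + 3*A)
(c(-1, (5 + 0)²)*(-23))*26 = (((-1)² + 3*(5 + 0)²)*(-23))*26 = ((1 + 3*5²)*(-23))*26 = ((1 + 3*25)*(-23))*26 = ((1 + 75)*(-23))*26 = (76*(-23))*26 = -1748*26 = -45448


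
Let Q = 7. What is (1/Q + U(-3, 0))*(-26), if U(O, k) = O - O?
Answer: -26/7 ≈ -3.7143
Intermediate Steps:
U(O, k) = 0
(1/Q + U(-3, 0))*(-26) = (1/7 + 0)*(-26) = (⅐ + 0)*(-26) = (⅐)*(-26) = -26/7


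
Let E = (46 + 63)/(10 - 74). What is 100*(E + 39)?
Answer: 59675/16 ≈ 3729.7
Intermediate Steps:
E = -109/64 (E = 109/(-64) = 109*(-1/64) = -109/64 ≈ -1.7031)
100*(E + 39) = 100*(-109/64 + 39) = 100*(2387/64) = 59675/16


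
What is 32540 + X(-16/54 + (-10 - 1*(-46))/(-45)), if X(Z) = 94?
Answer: 32634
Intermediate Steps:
32540 + X(-16/54 + (-10 - 1*(-46))/(-45)) = 32540 + 94 = 32634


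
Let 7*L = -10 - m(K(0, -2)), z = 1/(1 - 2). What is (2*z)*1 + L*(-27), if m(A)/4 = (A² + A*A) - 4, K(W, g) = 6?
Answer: 7600/7 ≈ 1085.7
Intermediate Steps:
z = -1 (z = 1/(-1) = -1)
m(A) = -16 + 8*A² (m(A) = 4*((A² + A*A) - 4) = 4*((A² + A²) - 4) = 4*(2*A² - 4) = 4*(-4 + 2*A²) = -16 + 8*A²)
L = -282/7 (L = (-10 - (-16 + 8*6²))/7 = (-10 - (-16 + 8*36))/7 = (-10 - (-16 + 288))/7 = (-10 - 1*272)/7 = (-10 - 272)/7 = (⅐)*(-282) = -282/7 ≈ -40.286)
(2*z)*1 + L*(-27) = (2*(-1))*1 - 282/7*(-27) = -2*1 + 7614/7 = -2 + 7614/7 = 7600/7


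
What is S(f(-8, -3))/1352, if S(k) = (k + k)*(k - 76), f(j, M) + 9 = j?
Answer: 1581/676 ≈ 2.3388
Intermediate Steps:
f(j, M) = -9 + j
S(k) = 2*k*(-76 + k) (S(k) = (2*k)*(-76 + k) = 2*k*(-76 + k))
S(f(-8, -3))/1352 = (2*(-9 - 8)*(-76 + (-9 - 8)))/1352 = (2*(-17)*(-76 - 17))*(1/1352) = (2*(-17)*(-93))*(1/1352) = 3162*(1/1352) = 1581/676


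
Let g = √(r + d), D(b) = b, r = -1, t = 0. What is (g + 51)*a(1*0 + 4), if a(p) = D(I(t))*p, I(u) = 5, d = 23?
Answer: 1020 + 20*√22 ≈ 1113.8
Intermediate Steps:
a(p) = 5*p
g = √22 (g = √(-1 + 23) = √22 ≈ 4.6904)
(g + 51)*a(1*0 + 4) = (√22 + 51)*(5*(1*0 + 4)) = (51 + √22)*(5*(0 + 4)) = (51 + √22)*(5*4) = (51 + √22)*20 = 1020 + 20*√22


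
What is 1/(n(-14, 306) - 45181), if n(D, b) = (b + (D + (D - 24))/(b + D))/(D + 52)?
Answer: -146/6595251 ≈ -2.2137e-5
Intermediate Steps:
n(D, b) = (b + (-24 + 2*D)/(D + b))/(52 + D) (n(D, b) = (b + (D + (-24 + D))/(D + b))/(52 + D) = (b + (-24 + 2*D)/(D + b))/(52 + D))
1/(n(-14, 306) - 45181) = 1/((-24 + 306² + 2*(-14) - 14*306)/((-14)² + 52*(-14) + 52*306 - 14*306) - 45181) = 1/((-24 + 93636 - 28 - 4284)/(196 - 728 + 15912 - 4284) - 45181) = 1/(89300/11096 - 45181) = 1/((1/11096)*89300 - 45181) = 1/(1175/146 - 45181) = 1/(-6595251/146) = -146/6595251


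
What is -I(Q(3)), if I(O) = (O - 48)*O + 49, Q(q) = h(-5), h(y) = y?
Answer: -314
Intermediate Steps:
Q(q) = -5
I(O) = 49 + O*(-48 + O) (I(O) = (-48 + O)*O + 49 = O*(-48 + O) + 49 = 49 + O*(-48 + O))
-I(Q(3)) = -(49 + (-5)**2 - 48*(-5)) = -(49 + 25 + 240) = -1*314 = -314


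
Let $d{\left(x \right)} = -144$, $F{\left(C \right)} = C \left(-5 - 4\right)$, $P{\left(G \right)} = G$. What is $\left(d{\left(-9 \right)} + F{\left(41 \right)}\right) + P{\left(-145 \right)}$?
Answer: $-658$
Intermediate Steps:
$F{\left(C \right)} = - 9 C$ ($F{\left(C \right)} = C \left(-9\right) = - 9 C$)
$\left(d{\left(-9 \right)} + F{\left(41 \right)}\right) + P{\left(-145 \right)} = \left(-144 - 369\right) - 145 = -513 - 145 = -658$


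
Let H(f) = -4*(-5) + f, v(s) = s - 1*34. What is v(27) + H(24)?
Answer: 37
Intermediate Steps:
v(s) = -34 + s (v(s) = s - 34 = -34 + s)
H(f) = 20 + f
v(27) + H(24) = (-34 + 27) + (20 + 24) = -7 + 44 = 37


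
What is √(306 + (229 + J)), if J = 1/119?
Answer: 9*√93534/119 ≈ 23.130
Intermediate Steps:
J = 1/119 ≈ 0.0084034
√(306 + (229 + J)) = √(306 + (229 + 1/119)) = √(306 + 27252/119) = √(63666/119) = 9*√93534/119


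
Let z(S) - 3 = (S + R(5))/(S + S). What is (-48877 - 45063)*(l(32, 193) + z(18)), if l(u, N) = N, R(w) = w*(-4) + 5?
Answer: -55260205/3 ≈ -1.8420e+7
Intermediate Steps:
R(w) = 5 - 4*w (R(w) = -4*w + 5 = 5 - 4*w)
z(S) = 3 + (-15 + S)/(2*S) (z(S) = 3 + (S + (5 - 4*5))/(S + S) = 3 + (S + (5 - 20))/((2*S)) = 3 + (S - 15)*(1/(2*S)) = 3 + (-15 + S)*(1/(2*S)) = 3 + (-15 + S)/(2*S))
(-48877 - 45063)*(l(32, 193) + z(18)) = (-48877 - 45063)*(193 + (½)*(-15 + 7*18)/18) = -93940*(193 + (½)*(1/18)*(-15 + 126)) = -93940*(193 + (½)*(1/18)*111) = -93940*(193 + 37/12) = -93940*2353/12 = -55260205/3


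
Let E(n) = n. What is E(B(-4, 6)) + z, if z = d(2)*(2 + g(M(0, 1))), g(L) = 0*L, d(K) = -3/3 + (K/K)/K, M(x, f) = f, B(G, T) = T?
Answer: 5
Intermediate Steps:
d(K) = -1 + 1/K (d(K) = -3*1/3 + 1/K = -1 + 1/K)
g(L) = 0
z = -1 (z = ((1 - 1*2)/2)*(2 + 0) = ((1 - 2)/2)*2 = ((1/2)*(-1))*2 = -1/2*2 = -1)
E(B(-4, 6)) + z = 6 - 1 = 5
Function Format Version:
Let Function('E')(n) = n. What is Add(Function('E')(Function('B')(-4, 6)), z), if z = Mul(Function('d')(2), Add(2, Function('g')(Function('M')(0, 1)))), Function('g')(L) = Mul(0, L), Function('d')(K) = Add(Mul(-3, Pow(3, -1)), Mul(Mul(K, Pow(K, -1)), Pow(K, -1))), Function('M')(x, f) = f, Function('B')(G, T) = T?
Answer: 5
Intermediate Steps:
Function('d')(K) = Add(-1, Pow(K, -1)) (Function('d')(K) = Add(Mul(-3, Rational(1, 3)), Mul(1, Pow(K, -1))) = Add(-1, Pow(K, -1)))
Function('g')(L) = 0
z = -1 (z = Mul(Mul(Pow(2, -1), Add(1, Mul(-1, 2))), Add(2, 0)) = Mul(Mul(Rational(1, 2), Add(1, -2)), 2) = Mul(Mul(Rational(1, 2), -1), 2) = Mul(Rational(-1, 2), 2) = -1)
Add(Function('E')(Function('B')(-4, 6)), z) = Add(6, -1) = 5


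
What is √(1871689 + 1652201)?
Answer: √3523890 ≈ 1877.2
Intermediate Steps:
√(1871689 + 1652201) = √3523890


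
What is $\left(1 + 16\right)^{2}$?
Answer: $289$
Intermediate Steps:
$\left(1 + 16\right)^{2} = 17^{2} = 289$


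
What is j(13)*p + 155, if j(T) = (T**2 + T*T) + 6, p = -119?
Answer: -40781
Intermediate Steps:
j(T) = 6 + 2*T**2 (j(T) = (T**2 + T**2) + 6 = 2*T**2 + 6 = 6 + 2*T**2)
j(13)*p + 155 = (6 + 2*13**2)*(-119) + 155 = (6 + 2*169)*(-119) + 155 = (6 + 338)*(-119) + 155 = 344*(-119) + 155 = -40936 + 155 = -40781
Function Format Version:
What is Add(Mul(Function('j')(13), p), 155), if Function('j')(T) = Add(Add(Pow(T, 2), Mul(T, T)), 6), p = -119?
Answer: -40781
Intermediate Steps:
Function('j')(T) = Add(6, Mul(2, Pow(T, 2))) (Function('j')(T) = Add(Add(Pow(T, 2), Pow(T, 2)), 6) = Add(Mul(2, Pow(T, 2)), 6) = Add(6, Mul(2, Pow(T, 2))))
Add(Mul(Function('j')(13), p), 155) = Add(Mul(Add(6, Mul(2, Pow(13, 2))), -119), 155) = Add(Mul(Add(6, Mul(2, 169)), -119), 155) = Add(Mul(Add(6, 338), -119), 155) = Add(Mul(344, -119), 155) = Add(-40936, 155) = -40781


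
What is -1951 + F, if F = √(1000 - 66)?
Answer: -1951 + √934 ≈ -1920.4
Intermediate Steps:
F = √934 ≈ 30.561
-1951 + F = -1951 + √934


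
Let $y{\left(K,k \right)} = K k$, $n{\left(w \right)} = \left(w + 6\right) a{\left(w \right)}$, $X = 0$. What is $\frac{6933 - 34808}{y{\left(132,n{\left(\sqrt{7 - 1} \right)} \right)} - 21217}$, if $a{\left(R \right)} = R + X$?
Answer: $\frac{569346875}{413417041} + \frac{22077000 \sqrt{6}}{413417041} \approx 1.508$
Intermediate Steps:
$a{\left(R \right)} = R$ ($a{\left(R \right)} = R + 0 = R$)
$n{\left(w \right)} = w \left(6 + w\right)$ ($n{\left(w \right)} = \left(w + 6\right) w = \left(6 + w\right) w = w \left(6 + w\right)$)
$\frac{6933 - 34808}{y{\left(132,n{\left(\sqrt{7 - 1} \right)} \right)} - 21217} = \frac{6933 - 34808}{132 \sqrt{7 - 1} \left(6 + \sqrt{7 - 1}\right) - 21217} = - \frac{27875}{132 \sqrt{6} \left(6 + \sqrt{6}\right) - 21217} = - \frac{27875}{-21217 + 132 \sqrt{6} \left(6 + \sqrt{6}\right)}$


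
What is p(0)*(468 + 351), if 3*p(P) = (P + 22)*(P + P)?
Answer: 0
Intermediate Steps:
p(P) = 2*P*(22 + P)/3 (p(P) = ((P + 22)*(P + P))/3 = ((22 + P)*(2*P))/3 = (2*P*(22 + P))/3 = 2*P*(22 + P)/3)
p(0)*(468 + 351) = ((⅔)*0*(22 + 0))*(468 + 351) = ((⅔)*0*22)*819 = 0*819 = 0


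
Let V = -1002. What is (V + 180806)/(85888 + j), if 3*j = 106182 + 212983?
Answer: 539412/576829 ≈ 0.93513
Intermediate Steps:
j = 319165/3 (j = (106182 + 212983)/3 = (1/3)*319165 = 319165/3 ≈ 1.0639e+5)
(V + 180806)/(85888 + j) = (-1002 + 180806)/(85888 + 319165/3) = 179804/(576829/3) = 179804*(3/576829) = 539412/576829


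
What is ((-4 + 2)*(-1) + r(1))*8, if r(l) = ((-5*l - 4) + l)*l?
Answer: -48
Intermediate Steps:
r(l) = l*(-4 - 4*l) (r(l) = ((-4 - 5*l) + l)*l = (-4 - 4*l)*l = l*(-4 - 4*l))
((-4 + 2)*(-1) + r(1))*8 = ((-4 + 2)*(-1) - 4*1*(1 + 1))*8 = (-2*(-1) - 4*1*2)*8 = (2 - 8)*8 = -6*8 = -48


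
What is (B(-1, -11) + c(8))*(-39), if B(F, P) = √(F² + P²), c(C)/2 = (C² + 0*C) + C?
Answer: -5616 - 39*√122 ≈ -6046.8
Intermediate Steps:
c(C) = 2*C + 2*C² (c(C) = 2*((C² + 0*C) + C) = 2*((C² + 0) + C) = 2*(C² + C) = 2*(C + C²) = 2*C + 2*C²)
(B(-1, -11) + c(8))*(-39) = (√((-1)² + (-11)²) + 2*8*(1 + 8))*(-39) = (√(1 + 121) + 2*8*9)*(-39) = (√122 + 144)*(-39) = (144 + √122)*(-39) = -5616 - 39*√122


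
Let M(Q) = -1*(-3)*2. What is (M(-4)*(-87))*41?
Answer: -21402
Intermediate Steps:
M(Q) = 6 (M(Q) = 3*2 = 6)
(M(-4)*(-87))*41 = (6*(-87))*41 = -522*41 = -21402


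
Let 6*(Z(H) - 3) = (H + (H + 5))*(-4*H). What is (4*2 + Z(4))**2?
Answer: 5041/9 ≈ 560.11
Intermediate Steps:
Z(H) = 3 - 2*H*(5 + 2*H)/3 (Z(H) = 3 + ((H + (H + 5))*(-4*H))/6 = 3 + ((H + (5 + H))*(-4*H))/6 = 3 + ((5 + 2*H)*(-4*H))/6 = 3 + (-4*H*(5 + 2*H))/6 = 3 - 2*H*(5 + 2*H)/3)
(4*2 + Z(4))**2 = (4*2 + (3 - 10/3*4 - 4/3*4**2))**2 = (8 + (3 - 40/3 - 4/3*16))**2 = (8 + (3 - 40/3 - 64/3))**2 = (8 - 95/3)**2 = (-71/3)**2 = 5041/9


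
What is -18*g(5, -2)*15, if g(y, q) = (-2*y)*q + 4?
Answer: -6480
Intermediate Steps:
g(y, q) = 4 - 2*q*y (g(y, q) = -2*q*y + 4 = 4 - 2*q*y)
-18*g(5, -2)*15 = -18*(4 - 2*(-2)*5)*15 = -18*(4 + 20)*15 = -18*24*15 = -432*15 = -6480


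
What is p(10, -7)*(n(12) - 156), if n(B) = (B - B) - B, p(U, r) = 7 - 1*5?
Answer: -336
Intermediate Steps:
p(U, r) = 2 (p(U, r) = 7 - 5 = 2)
n(B) = -B (n(B) = 0 - B = -B)
p(10, -7)*(n(12) - 156) = 2*(-1*12 - 156) = 2*(-12 - 156) = 2*(-168) = -336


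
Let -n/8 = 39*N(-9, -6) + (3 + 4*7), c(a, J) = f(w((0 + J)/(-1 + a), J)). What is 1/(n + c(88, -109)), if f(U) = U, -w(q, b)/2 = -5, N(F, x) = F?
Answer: 1/2570 ≈ 0.00038911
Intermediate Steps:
w(q, b) = 10 (w(q, b) = -2*(-5) = 10)
c(a, J) = 10
n = 2560 (n = -8*(39*(-9) + (3 + 4*7)) = -8*(-351 + (3 + 28)) = -8*(-351 + 31) = -8*(-320) = 2560)
1/(n + c(88, -109)) = 1/(2560 + 10) = 1/2570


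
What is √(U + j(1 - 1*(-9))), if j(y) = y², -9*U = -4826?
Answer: √5726/3 ≈ 25.223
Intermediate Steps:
U = 4826/9 (U = -⅑*(-4826) = 4826/9 ≈ 536.22)
√(U + j(1 - 1*(-9))) = √(4826/9 + (1 - 1*(-9))²) = √(4826/9 + (1 + 9)²) = √(4826/9 + 10²) = √(4826/9 + 100) = √(5726/9) = √5726/3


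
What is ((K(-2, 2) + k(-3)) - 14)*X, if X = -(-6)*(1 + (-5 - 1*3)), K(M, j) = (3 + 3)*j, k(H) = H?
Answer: 210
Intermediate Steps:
K(M, j) = 6*j
X = -42 (X = -(-6)*(1 + (-5 - 3)) = -(-6)*(1 - 8) = -(-6)*(-7) = -1*42 = -42)
((K(-2, 2) + k(-3)) - 14)*X = ((6*2 - 3) - 14)*(-42) = ((12 - 3) - 14)*(-42) = (9 - 14)*(-42) = -5*(-42) = 210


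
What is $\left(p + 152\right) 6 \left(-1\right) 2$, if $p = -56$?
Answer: $-1152$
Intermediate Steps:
$\left(p + 152\right) 6 \left(-1\right) 2 = \left(-56 + 152\right) 6 \left(-1\right) 2 = 96 \left(\left(-6\right) 2\right) = 96 \left(-12\right) = -1152$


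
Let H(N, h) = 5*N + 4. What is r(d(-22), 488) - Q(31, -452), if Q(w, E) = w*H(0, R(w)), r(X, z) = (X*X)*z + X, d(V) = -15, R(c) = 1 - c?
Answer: 109661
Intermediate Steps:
H(N, h) = 4 + 5*N
r(X, z) = X + z*X**2 (r(X, z) = X**2*z + X = z*X**2 + X = X + z*X**2)
Q(w, E) = 4*w (Q(w, E) = w*(4 + 5*0) = w*(4 + 0) = w*4 = 4*w)
r(d(-22), 488) - Q(31, -452) = -15*(1 - 15*488) - 4*31 = -15*(1 - 7320) - 1*124 = -15*(-7319) - 124 = 109785 - 124 = 109661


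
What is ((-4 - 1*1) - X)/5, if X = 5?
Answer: -2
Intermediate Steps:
((-4 - 1*1) - X)/5 = ((-4 - 1*1) - 1*5)/5 = ((-4 - 1) - 5)*(1/5) = (-5 - 5)*(1/5) = -10*1/5 = -2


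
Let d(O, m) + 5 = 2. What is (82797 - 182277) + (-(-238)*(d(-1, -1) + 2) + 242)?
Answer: -99476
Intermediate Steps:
d(O, m) = -3 (d(O, m) = -5 + 2 = -3)
(82797 - 182277) + (-(-238)*(d(-1, -1) + 2) + 242) = (82797 - 182277) + (-(-238)*(-3 + 2) + 242) = -99480 + (-(-238)*(-1) + 242) = -99480 + (-119*2 + 242) = -99480 + (-238 + 242) = -99480 + 4 = -99476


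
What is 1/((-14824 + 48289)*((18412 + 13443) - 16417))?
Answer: 1/516632670 ≈ 1.9356e-9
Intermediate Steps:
1/((-14824 + 48289)*((18412 + 13443) - 16417)) = 1/(33465*(31855 - 16417)) = 1/(33465*15438) = 1/516632670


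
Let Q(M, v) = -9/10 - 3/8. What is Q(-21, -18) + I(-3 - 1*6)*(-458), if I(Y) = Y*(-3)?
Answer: -494691/40 ≈ -12367.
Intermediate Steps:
I(Y) = -3*Y
Q(M, v) = -51/40 (Q(M, v) = -9*1/10 - 3*1/8 = -9/10 - 3/8 = -51/40)
Q(-21, -18) + I(-3 - 1*6)*(-458) = -51/40 - 3*(-3 - 1*6)*(-458) = -51/40 - 3*(-3 - 6)*(-458) = -51/40 - 3*(-9)*(-458) = -51/40 + 27*(-458) = -51/40 - 12366 = -494691/40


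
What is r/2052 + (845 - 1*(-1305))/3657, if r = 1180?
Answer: 727255/625347 ≈ 1.1630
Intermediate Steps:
r/2052 + (845 - 1*(-1305))/3657 = 1180/2052 + (845 - 1*(-1305))/3657 = 1180*(1/2052) + (845 + 1305)*(1/3657) = 295/513 + 2150*(1/3657) = 295/513 + 2150/3657 = 727255/625347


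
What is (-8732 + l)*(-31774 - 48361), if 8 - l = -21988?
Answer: -1062910640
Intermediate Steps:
l = 21996 (l = 8 - 1*(-21988) = 8 + 21988 = 21996)
(-8732 + l)*(-31774 - 48361) = (-8732 + 21996)*(-31774 - 48361) = 13264*(-80135) = -1062910640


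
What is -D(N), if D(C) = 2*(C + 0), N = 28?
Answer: -56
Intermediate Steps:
D(C) = 2*C
-D(N) = -2*28 = -1*56 = -56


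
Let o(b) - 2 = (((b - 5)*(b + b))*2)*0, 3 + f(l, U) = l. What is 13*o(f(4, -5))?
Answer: 26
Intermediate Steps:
f(l, U) = -3 + l
o(b) = 2 (o(b) = 2 + (((b - 5)*(b + b))*2)*0 = 2 + (((-5 + b)*(2*b))*2)*0 = 2 + ((2*b*(-5 + b))*2)*0 = 2 + (4*b*(-5 + b))*0 = 2 + 0 = 2)
13*o(f(4, -5)) = 13*2 = 26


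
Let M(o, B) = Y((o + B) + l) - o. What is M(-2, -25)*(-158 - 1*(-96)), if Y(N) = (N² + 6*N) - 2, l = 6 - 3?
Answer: -26784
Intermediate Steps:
l = 3
Y(N) = -2 + N² + 6*N
M(o, B) = 16 + (3 + B + o)² + 5*o + 6*B (M(o, B) = (-2 + ((o + B) + 3)² + 6*((o + B) + 3)) - o = (-2 + ((B + o) + 3)² + 6*((B + o) + 3)) - o = (-2 + (3 + B + o)² + 6*(3 + B + o)) - o = (-2 + (3 + B + o)² + (18 + 6*B + 6*o)) - o = (16 + (3 + B + o)² + 6*B + 6*o) - o = 16 + (3 + B + o)² + 5*o + 6*B)
M(-2, -25)*(-158 - 1*(-96)) = (16 + (3 - 25 - 2)² + 5*(-2) + 6*(-25))*(-158 - 1*(-96)) = (16 + (-24)² - 10 - 150)*(-158 + 96) = (16 + 576 - 10 - 150)*(-62) = 432*(-62) = -26784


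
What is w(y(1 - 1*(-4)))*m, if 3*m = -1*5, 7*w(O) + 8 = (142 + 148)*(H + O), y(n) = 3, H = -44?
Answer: 19830/7 ≈ 2832.9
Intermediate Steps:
w(O) = -1824 + 290*O/7 (w(O) = -8/7 + ((142 + 148)*(-44 + O))/7 = -8/7 + (290*(-44 + O))/7 = -8/7 + (-12760 + 290*O)/7 = -8/7 + (-12760/7 + 290*O/7) = -1824 + 290*O/7)
m = -5/3 (m = (-1*5)/3 = (1/3)*(-5) = -5/3 ≈ -1.6667)
w(y(1 - 1*(-4)))*m = (-1824 + (290/7)*3)*(-5/3) = (-1824 + 870/7)*(-5/3) = -11898/7*(-5/3) = 19830/7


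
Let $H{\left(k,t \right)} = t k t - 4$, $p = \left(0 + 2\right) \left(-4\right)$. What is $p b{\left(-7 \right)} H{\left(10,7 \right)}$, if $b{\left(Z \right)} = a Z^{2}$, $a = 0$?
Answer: $0$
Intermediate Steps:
$b{\left(Z \right)} = 0$ ($b{\left(Z \right)} = 0 Z^{2} = 0$)
$p = -8$ ($p = 2 \left(-4\right) = -8$)
$H{\left(k,t \right)} = -4 + k t^{2}$ ($H{\left(k,t \right)} = k t t - 4 = k t^{2} - 4 = -4 + k t^{2}$)
$p b{\left(-7 \right)} H{\left(10,7 \right)} = \left(-8\right) 0 \left(-4 + 10 \cdot 7^{2}\right) = 0 \left(-4 + 10 \cdot 49\right) = 0 \left(-4 + 490\right) = 0 \cdot 486 = 0$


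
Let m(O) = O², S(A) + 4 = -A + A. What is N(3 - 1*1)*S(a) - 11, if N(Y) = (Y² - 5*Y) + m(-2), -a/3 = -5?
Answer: -3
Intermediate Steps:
a = 15 (a = -3*(-5) = 15)
S(A) = -4 (S(A) = -4 + (-A + A) = -4 + 0 = -4)
N(Y) = 4 + Y² - 5*Y (N(Y) = (Y² - 5*Y) + (-2)² = (Y² - 5*Y) + 4 = 4 + Y² - 5*Y)
N(3 - 1*1)*S(a) - 11 = (4 + (3 - 1*1)² - 5*(3 - 1*1))*(-4) - 11 = (4 + (3 - 1)² - 5*(3 - 1))*(-4) - 11 = (4 + 2² - 5*2)*(-4) - 11 = (4 + 4 - 10)*(-4) - 11 = -2*(-4) - 11 = 8 - 11 = -3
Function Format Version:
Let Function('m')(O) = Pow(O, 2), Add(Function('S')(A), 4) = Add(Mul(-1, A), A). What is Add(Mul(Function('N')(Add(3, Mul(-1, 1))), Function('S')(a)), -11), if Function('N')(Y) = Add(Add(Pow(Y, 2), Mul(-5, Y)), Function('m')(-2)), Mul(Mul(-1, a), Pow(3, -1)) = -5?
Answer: -3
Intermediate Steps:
a = 15 (a = Mul(-3, -5) = 15)
Function('S')(A) = -4 (Function('S')(A) = Add(-4, Add(Mul(-1, A), A)) = Add(-4, 0) = -4)
Function('N')(Y) = Add(4, Pow(Y, 2), Mul(-5, Y)) (Function('N')(Y) = Add(Add(Pow(Y, 2), Mul(-5, Y)), Pow(-2, 2)) = Add(Add(Pow(Y, 2), Mul(-5, Y)), 4) = Add(4, Pow(Y, 2), Mul(-5, Y)))
Add(Mul(Function('N')(Add(3, Mul(-1, 1))), Function('S')(a)), -11) = Add(Mul(Add(4, Pow(Add(3, Mul(-1, 1)), 2), Mul(-5, Add(3, Mul(-1, 1)))), -4), -11) = Add(Mul(Add(4, Pow(Add(3, -1), 2), Mul(-5, Add(3, -1))), -4), -11) = Add(Mul(Add(4, Pow(2, 2), Mul(-5, 2)), -4), -11) = Add(Mul(Add(4, 4, -10), -4), -11) = Add(Mul(-2, -4), -11) = Add(8, -11) = -3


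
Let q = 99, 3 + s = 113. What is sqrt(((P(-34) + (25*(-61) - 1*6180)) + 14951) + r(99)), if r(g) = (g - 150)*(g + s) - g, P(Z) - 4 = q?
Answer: I*sqrt(3409) ≈ 58.387*I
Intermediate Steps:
s = 110 (s = -3 + 113 = 110)
P(Z) = 103 (P(Z) = 4 + 99 = 103)
r(g) = -g + (-150 + g)*(110 + g) (r(g) = (g - 150)*(g + 110) - g = (-150 + g)*(110 + g) - g = -g + (-150 + g)*(110 + g))
sqrt(((P(-34) + (25*(-61) - 1*6180)) + 14951) + r(99)) = sqrt(((103 + (25*(-61) - 1*6180)) + 14951) + (-16500 + 99**2 - 41*99)) = sqrt(((103 + (-1525 - 6180)) + 14951) + (-16500 + 9801 - 4059)) = sqrt(((103 - 7705) + 14951) - 10758) = sqrt((-7602 + 14951) - 10758) = sqrt(7349 - 10758) = sqrt(-3409) = I*sqrt(3409)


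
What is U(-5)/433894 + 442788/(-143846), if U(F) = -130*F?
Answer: -48007389143/15603479081 ≈ -3.0767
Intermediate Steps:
U(-5)/433894 + 442788/(-143846) = -130*(-5)/433894 + 442788/(-143846) = 650*(1/433894) + 442788*(-1/143846) = 325/216947 - 221394/71923 = -48007389143/15603479081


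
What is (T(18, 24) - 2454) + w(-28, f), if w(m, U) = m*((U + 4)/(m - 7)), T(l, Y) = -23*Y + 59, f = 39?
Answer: -14563/5 ≈ -2912.6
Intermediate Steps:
T(l, Y) = 59 - 23*Y
w(m, U) = m*(4 + U)/(-7 + m) (w(m, U) = m*((4 + U)/(-7 + m)) = m*(4 + U)/(-7 + m))
(T(18, 24) - 2454) + w(-28, f) = ((59 - 23*24) - 2454) - 28*(4 + 39)/(-7 - 28) = ((59 - 552) - 2454) - 28*43/(-35) = (-493 - 2454) - 28*(-1/35)*43 = -2947 + 172/5 = -14563/5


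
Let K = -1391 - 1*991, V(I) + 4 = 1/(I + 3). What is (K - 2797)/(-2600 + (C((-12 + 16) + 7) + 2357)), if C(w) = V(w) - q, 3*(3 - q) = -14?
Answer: 217518/10693 ≈ 20.342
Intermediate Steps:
q = 23/3 (q = 3 - ⅓*(-14) = 3 + 14/3 = 23/3 ≈ 7.6667)
V(I) = -4 + 1/(3 + I) (V(I) = -4 + 1/(I + 3) = -4 + 1/(3 + I))
C(w) = -23/3 + (-11 - 4*w)/(3 + w) (C(w) = (-11 - 4*w)/(3 + w) - 1*23/3 = (-11 - 4*w)/(3 + w) - 23/3 = -23/3 + (-11 - 4*w)/(3 + w))
K = -2382 (K = -1391 - 991 = -2382)
(K - 2797)/(-2600 + (C((-12 + 16) + 7) + 2357)) = (-2382 - 2797)/(-2600 + ((-102 - 35*((-12 + 16) + 7))/(3*(3 + ((-12 + 16) + 7))) + 2357)) = -5179/(-2600 + ((-102 - 35*(4 + 7))/(3*(3 + (4 + 7))) + 2357)) = -5179/(-2600 + ((-102 - 35*11)/(3*(3 + 11)) + 2357)) = -5179/(-2600 + ((⅓)*(-102 - 385)/14 + 2357)) = -5179/(-2600 + ((⅓)*(1/14)*(-487) + 2357)) = -5179/(-2600 + (-487/42 + 2357)) = -5179/(-2600 + 98507/42) = -5179/(-10693/42) = -5179*(-42/10693) = 217518/10693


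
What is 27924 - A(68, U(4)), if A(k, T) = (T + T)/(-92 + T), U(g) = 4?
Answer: 307165/11 ≈ 27924.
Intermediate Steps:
A(k, T) = 2*T/(-92 + T) (A(k, T) = (2*T)/(-92 + T) = 2*T/(-92 + T))
27924 - A(68, U(4)) = 27924 - 2*4/(-92 + 4) = 27924 - 2*4/(-88) = 27924 - 2*4*(-1)/88 = 27924 - 1*(-1/11) = 27924 + 1/11 = 307165/11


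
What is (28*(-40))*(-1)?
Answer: 1120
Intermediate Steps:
(28*(-40))*(-1) = -1120*(-1) = 1120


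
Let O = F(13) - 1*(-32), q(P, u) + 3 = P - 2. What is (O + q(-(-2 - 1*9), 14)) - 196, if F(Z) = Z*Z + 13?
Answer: 24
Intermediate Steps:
q(P, u) = -5 + P (q(P, u) = -3 + (P - 2) = -3 + (-2 + P) = -5 + P)
F(Z) = 13 + Z**2 (F(Z) = Z**2 + 13 = 13 + Z**2)
O = 214 (O = (13 + 13**2) - 1*(-32) = (13 + 169) + 32 = 182 + 32 = 214)
(O + q(-(-2 - 1*9), 14)) - 196 = (214 + (-5 - (-2 - 1*9))) - 196 = (214 + (-5 - (-2 - 9))) - 196 = (214 + (-5 - 1*(-11))) - 196 = (214 + (-5 + 11)) - 196 = (214 + 6) - 196 = 220 - 196 = 24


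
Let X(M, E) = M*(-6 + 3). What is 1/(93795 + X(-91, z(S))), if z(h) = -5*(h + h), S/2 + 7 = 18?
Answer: 1/94068 ≈ 1.0631e-5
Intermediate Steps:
S = 22 (S = -14 + 2*18 = -14 + 36 = 22)
z(h) = -10*h
X(M, E) = -3*M (X(M, E) = M*(-3) = -3*M)
1/(93795 + X(-91, z(S))) = 1/(93795 - 3*(-91)) = 1/(93795 + 273) = 1/94068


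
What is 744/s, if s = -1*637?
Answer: -744/637 ≈ -1.1680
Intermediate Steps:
s = -637
744/s = 744/(-637) = 744*(-1/637) = -744/637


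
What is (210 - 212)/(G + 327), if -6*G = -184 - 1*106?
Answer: -3/563 ≈ -0.0053286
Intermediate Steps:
G = 145/3 (G = -(-184 - 1*106)/6 = -(-184 - 106)/6 = -1/6*(-290) = 145/3 ≈ 48.333)
(210 - 212)/(G + 327) = (210 - 212)/(145/3 + 327) = -2/1126/3 = -2*3/1126 = -3/563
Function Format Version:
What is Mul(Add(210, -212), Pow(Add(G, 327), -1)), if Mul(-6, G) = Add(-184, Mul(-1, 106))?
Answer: Rational(-3, 563) ≈ -0.0053286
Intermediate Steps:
G = Rational(145, 3) (G = Mul(Rational(-1, 6), Add(-184, Mul(-1, 106))) = Mul(Rational(-1, 6), Add(-184, -106)) = Mul(Rational(-1, 6), -290) = Rational(145, 3) ≈ 48.333)
Mul(Add(210, -212), Pow(Add(G, 327), -1)) = Mul(Add(210, -212), Pow(Add(Rational(145, 3), 327), -1)) = Mul(-2, Pow(Rational(1126, 3), -1)) = Mul(-2, Rational(3, 1126)) = Rational(-3, 563)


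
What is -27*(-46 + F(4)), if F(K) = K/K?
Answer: 1215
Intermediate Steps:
F(K) = 1
-27*(-46 + F(4)) = -27*(-46 + 1) = -27*(-45) = 1215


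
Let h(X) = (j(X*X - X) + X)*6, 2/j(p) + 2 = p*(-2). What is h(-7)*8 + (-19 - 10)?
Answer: -6951/19 ≈ -365.84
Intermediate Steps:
j(p) = 2/(-2 - 2*p) (j(p) = 2/(-2 + p*(-2)) = 2/(-2 - 2*p))
h(X) = -6/(1 + X**2 - X) + 6*X (h(X) = (-1/(1 + (X*X - X)) + X)*6 = (-1/(1 + (X**2 - X)) + X)*6 = (-1/(1 + X**2 - X) + X)*6 = (X - 1/(1 + X**2 - X))*6 = -6/(1 + X**2 - X) + 6*X)
h(-7)*8 + (-19 - 10) = (6*(-1 - 7*(1 - 7*(-1 - 7)))/(1 - 7*(-1 - 7)))*8 + (-19 - 10) = (6*(-1 - 7*(1 - 7*(-8)))/(1 - 7*(-8)))*8 - 29 = (6*(-1 - 7*(1 + 56))/(1 + 56))*8 - 29 = (6*(-1 - 7*57)/57)*8 - 29 = (6*(1/57)*(-1 - 399))*8 - 29 = (6*(1/57)*(-400))*8 - 29 = -800/19*8 - 29 = -6400/19 - 29 = -6951/19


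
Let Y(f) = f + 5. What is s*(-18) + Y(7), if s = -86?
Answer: 1560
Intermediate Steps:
Y(f) = 5 + f
s*(-18) + Y(7) = -86*(-18) + (5 + 7) = 1548 + 12 = 1560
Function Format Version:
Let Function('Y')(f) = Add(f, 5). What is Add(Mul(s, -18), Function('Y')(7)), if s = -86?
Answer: 1560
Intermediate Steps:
Function('Y')(f) = Add(5, f)
Add(Mul(s, -18), Function('Y')(7)) = Add(Mul(-86, -18), Add(5, 7)) = Add(1548, 12) = 1560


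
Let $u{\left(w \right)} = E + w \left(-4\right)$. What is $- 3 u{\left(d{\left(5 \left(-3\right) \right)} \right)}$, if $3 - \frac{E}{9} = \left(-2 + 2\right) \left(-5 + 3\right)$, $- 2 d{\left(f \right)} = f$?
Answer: $9$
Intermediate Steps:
$d{\left(f \right)} = - \frac{f}{2}$
$E = 27$ ($E = 27 - 9 \left(-2 + 2\right) \left(-5 + 3\right) = 27 - 9 \cdot 0 \left(-2\right) = 27 - 0 = 27 + 0 = 27$)
$u{\left(w \right)} = 27 - 4 w$ ($u{\left(w \right)} = 27 + w \left(-4\right) = 27 - 4 w$)
$- 3 u{\left(d{\left(5 \left(-3\right) \right)} \right)} = - 3 \left(27 - 4 \left(- \frac{5 \left(-3\right)}{2}\right)\right) = - 3 \left(27 - 4 \left(\left(- \frac{1}{2}\right) \left(-15\right)\right)\right) = - 3 \left(27 - 30\right) = \left(-3\right) \left(-3\right) = 9$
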